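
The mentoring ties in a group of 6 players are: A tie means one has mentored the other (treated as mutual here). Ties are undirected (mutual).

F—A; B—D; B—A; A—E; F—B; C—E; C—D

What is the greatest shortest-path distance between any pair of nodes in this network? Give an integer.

3

Eccentricity of each node (its greatest distance to any other): A:2, B:2, C:3, D:2, E:2, F:3.
The maximum eccentricity is 3, realized for instance by the pair F–C via F – B – D – C. So the diameter is 3.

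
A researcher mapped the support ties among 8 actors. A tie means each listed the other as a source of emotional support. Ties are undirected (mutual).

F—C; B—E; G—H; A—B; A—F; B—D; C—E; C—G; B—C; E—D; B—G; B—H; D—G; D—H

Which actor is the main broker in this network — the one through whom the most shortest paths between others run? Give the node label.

B

Unnormalized betweenness of each node: A:13/12, B:22/3, C:17/4, D:5/6, E:7/12, F:1/2, G:17/12, H:0.
B has the largest value, 22/3, making it the main broker — the node through which the most shortest paths run.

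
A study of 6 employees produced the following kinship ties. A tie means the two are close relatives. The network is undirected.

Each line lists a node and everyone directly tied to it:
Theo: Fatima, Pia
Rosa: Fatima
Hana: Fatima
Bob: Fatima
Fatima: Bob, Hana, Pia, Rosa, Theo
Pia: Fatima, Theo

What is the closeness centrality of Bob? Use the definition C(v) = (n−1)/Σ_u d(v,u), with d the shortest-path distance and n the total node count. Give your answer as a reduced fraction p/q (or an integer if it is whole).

5/9

Distances from Bob: Fatima:1, Hana:2, Pia:2, Rosa:2, Theo:2. Sum = 9.
n = 6, so closeness = 5/9.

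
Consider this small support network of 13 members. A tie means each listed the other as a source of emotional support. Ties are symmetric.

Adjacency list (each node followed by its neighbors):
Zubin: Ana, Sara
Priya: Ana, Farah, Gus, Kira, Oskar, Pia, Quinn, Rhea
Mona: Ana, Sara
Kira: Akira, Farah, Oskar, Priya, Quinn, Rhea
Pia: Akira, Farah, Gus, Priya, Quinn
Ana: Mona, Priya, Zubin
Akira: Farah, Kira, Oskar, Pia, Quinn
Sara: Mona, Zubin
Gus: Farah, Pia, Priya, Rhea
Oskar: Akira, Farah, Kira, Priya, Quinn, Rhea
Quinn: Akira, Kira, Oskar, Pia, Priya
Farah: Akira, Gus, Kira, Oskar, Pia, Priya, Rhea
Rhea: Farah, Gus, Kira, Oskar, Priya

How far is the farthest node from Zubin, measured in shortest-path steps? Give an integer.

Distances from Zubin: Akira:4, Ana:1, Farah:3, Gus:3, Kira:3, Mona:2, Oskar:3, Pia:3, Priya:2, Quinn:3, Rhea:3, Sara:1.
The largest is 4 (to Akira), so the eccentricity of Zubin is 4.

4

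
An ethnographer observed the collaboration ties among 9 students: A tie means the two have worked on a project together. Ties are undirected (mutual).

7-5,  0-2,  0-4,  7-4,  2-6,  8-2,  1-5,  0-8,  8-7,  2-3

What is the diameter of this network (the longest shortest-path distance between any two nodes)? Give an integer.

5

Eccentricity of each node (its greatest distance to any other): 0:4, 1:5, 2:4, 3:5, 4:3, 5:4, 6:5, 7:3, 8:3.
The maximum eccentricity is 5, realized for instance by the pair 3–1 via 3 – 2 – 8 – 7 – 5 – 1. So the diameter is 5.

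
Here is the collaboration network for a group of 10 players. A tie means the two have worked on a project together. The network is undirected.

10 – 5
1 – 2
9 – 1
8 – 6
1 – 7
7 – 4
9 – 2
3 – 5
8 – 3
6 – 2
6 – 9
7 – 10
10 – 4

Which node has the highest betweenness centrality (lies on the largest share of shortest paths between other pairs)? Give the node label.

Unnormalized betweenness of each node: 1:31/3, 2:3, 3:17/3, 4:0, 5:6, 6:22/3, 7:10, 8:6, 9:3, 10:23/3.
1 has the largest value, 31/3, making it the main broker — the node through which the most shortest paths run.

1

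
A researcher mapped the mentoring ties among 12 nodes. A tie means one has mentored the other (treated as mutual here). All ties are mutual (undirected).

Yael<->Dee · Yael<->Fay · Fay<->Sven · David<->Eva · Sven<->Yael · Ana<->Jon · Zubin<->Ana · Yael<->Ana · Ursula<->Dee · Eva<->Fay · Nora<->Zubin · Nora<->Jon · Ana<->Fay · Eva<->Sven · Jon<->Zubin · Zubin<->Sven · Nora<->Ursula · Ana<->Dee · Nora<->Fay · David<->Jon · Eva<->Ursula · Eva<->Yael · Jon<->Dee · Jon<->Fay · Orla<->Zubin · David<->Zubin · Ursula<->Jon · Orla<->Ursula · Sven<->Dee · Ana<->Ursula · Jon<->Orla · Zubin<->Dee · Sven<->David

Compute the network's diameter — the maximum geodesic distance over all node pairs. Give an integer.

3

Eccentricity of each node (its greatest distance to any other): Ana:2, David:2, Dee:2, Eva:2, Fay:2, Jon:2, Nora:2, Orla:3, Sven:2, Ursula:2, Yael:3, Zubin:2.
The maximum eccentricity is 3, realized for instance by the pair Orla–Yael via Orla – Ursula – Eva – Yael. So the diameter is 3.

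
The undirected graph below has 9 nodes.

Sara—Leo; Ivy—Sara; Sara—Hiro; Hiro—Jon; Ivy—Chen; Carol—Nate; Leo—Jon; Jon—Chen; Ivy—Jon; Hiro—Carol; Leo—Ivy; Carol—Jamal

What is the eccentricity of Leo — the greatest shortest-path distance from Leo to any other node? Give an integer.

4

Distances from Leo: Carol:3, Chen:2, Hiro:2, Ivy:1, Jamal:4, Jon:1, Nate:4, Sara:1.
The largest is 4 (to Jamal and Nate), so the eccentricity of Leo is 4.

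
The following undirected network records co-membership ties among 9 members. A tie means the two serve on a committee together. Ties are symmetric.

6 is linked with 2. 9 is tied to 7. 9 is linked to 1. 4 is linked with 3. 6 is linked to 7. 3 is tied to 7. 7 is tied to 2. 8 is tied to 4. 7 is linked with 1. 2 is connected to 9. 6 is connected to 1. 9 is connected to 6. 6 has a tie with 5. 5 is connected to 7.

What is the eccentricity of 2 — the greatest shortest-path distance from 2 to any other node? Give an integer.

Distances from 2: 1:2, 3:2, 4:3, 5:2, 6:1, 7:1, 8:4, 9:1.
The largest is 4 (to 8), so the eccentricity of 2 is 4.

4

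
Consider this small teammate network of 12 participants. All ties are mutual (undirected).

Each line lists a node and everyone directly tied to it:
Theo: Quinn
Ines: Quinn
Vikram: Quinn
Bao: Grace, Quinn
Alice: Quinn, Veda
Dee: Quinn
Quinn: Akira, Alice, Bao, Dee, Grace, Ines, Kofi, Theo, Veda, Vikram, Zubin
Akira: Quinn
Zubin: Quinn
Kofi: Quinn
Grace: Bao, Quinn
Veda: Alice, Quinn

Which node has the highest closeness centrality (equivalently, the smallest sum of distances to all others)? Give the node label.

Farness (sum of distances to all others) for each node — Akira:21, Alice:20, Bao:20, Dee:21, Grace:20, Ines:21, Kofi:21, Quinn:11, Theo:21, Veda:20, Vikram:21, Zubin:21.
The smallest farness is 11, for Quinn, so Quinn has the highest closeness.

Quinn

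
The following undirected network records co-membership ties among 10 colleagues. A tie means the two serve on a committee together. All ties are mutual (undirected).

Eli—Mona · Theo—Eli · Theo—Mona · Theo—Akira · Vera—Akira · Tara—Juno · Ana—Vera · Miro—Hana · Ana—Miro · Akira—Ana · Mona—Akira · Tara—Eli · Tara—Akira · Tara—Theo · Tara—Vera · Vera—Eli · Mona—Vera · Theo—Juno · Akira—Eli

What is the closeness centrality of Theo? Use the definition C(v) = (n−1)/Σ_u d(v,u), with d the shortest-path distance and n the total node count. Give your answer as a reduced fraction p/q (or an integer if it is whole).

9/16

Distances from Theo: Akira:1, Ana:2, Eli:1, Hana:4, Juno:1, Miro:3, Mona:1, Tara:1, Vera:2. Sum = 16.
n = 10, so closeness = 9/16.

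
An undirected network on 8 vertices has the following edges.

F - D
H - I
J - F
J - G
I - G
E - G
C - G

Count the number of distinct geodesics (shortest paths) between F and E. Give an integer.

The shortest distance is 3, and the only length-3 path is F–J–G–E. So there is exactly 1 shortest path.

1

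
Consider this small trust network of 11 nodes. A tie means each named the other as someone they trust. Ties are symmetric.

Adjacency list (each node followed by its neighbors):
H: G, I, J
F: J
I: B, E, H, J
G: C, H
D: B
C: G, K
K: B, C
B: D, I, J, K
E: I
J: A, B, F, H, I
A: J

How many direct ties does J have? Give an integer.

J is directly tied to A, B, F, H, and I. That is 5 neighbors, so the degree of J is 5.

5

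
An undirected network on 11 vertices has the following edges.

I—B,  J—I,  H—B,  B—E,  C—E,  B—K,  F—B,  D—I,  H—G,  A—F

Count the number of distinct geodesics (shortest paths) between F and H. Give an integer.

1

The shortest distance is 2, and the only length-2 path is F–B–H. So there is exactly 1 shortest path.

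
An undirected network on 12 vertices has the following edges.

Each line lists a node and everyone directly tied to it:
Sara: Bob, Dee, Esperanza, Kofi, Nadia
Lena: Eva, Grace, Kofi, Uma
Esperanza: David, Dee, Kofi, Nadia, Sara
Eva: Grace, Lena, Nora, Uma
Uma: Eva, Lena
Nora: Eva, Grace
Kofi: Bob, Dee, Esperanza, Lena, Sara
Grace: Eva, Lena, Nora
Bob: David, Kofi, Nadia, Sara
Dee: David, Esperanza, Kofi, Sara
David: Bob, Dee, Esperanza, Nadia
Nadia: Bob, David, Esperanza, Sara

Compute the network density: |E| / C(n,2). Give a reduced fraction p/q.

23/66

There are 23 edges and 12 nodes, so the maximum possible is C(12,2) = 66.
Density = 23/66.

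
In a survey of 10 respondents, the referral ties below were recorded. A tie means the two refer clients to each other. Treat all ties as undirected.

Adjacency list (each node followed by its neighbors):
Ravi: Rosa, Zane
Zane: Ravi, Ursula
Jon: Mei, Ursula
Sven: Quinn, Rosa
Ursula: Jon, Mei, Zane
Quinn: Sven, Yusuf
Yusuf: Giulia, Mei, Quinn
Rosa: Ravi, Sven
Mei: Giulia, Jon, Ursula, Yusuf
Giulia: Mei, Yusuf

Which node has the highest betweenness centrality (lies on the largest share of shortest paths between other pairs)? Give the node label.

Mei

Unnormalized betweenness of each node: Giulia:0, Jon:0, Mei:23/2, Quinn:15/2, Ravi:11/2, Rosa:9/2, Sven:11/2, Ursula:19/2, Yusuf:19/2, Zane:15/2.
Mei has the largest value, 23/2, making it the main broker — the node through which the most shortest paths run.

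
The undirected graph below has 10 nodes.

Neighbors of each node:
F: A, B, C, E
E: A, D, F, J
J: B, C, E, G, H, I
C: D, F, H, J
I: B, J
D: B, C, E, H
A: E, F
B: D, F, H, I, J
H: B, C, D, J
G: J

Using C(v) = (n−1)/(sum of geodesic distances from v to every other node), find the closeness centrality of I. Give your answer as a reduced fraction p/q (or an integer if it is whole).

Distances from I: A:3, B:1, C:2, D:2, E:2, F:2, G:2, H:2, J:1. Sum = 17.
n = 10, so closeness = 9/17.

9/17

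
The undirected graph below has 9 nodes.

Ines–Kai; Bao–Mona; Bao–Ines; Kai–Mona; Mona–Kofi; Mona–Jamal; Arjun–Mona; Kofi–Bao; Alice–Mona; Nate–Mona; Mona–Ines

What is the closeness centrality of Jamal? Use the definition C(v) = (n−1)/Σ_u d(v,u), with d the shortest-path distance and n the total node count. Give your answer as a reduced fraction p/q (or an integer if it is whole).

Distances from Jamal: Alice:2, Arjun:2, Bao:2, Ines:2, Kai:2, Kofi:2, Mona:1, Nate:2. Sum = 15.
n = 9, so closeness = 8/15.

8/15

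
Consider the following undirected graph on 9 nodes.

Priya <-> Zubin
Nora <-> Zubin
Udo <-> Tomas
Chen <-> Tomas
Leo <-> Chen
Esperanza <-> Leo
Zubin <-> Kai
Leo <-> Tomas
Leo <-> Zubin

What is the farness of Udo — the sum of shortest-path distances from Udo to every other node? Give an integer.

Distances from Udo: Chen:2, Esperanza:3, Kai:4, Leo:2, Nora:4, Priya:4, Tomas:1, Zubin:3.
Sum = 2 + 3 + 4 + 2 + 4 + 4 + 1 + 3 = 23.

23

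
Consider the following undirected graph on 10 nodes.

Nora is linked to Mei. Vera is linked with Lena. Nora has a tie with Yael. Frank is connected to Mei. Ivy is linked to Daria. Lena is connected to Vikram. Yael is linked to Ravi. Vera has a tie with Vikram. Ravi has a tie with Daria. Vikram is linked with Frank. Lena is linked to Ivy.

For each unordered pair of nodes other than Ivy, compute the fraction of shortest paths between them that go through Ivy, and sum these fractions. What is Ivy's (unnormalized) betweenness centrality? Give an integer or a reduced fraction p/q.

17/2

Pairs whose geodesics pass through Ivy — Vikram–Daria: 1; Vikram–Ravi: 1; Vera–Daria: 1; Vera–Ravi: 1; Vera–Yael: 1/2; Lena–Daria: 1; Lena–Ravi: 1; Lena–Yael: 1; Daria–Frank: 1.
All other pairs contribute 0.
Summing the contributions gives betweenness(Ivy) = 17/2.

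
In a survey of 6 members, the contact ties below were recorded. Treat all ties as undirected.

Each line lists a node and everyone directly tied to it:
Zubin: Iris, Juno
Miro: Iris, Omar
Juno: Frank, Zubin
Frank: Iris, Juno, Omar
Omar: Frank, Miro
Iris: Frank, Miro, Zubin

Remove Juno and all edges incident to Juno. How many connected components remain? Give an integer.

Juno's neighbors (Frank and Zubin) remain reachable from one another through other ties, so the rest of the network stays in one piece.

1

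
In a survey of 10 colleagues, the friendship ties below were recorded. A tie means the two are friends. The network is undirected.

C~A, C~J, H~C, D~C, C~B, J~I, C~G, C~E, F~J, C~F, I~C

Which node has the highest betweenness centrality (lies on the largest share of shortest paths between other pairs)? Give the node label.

C

Unnormalized betweenness of each node: A:0, B:0, C:67/2, D:0, E:0, F:0, G:0, H:0, I:0, J:1/2.
C has the largest value, 67/2, making it the main broker — the node through which the most shortest paths run.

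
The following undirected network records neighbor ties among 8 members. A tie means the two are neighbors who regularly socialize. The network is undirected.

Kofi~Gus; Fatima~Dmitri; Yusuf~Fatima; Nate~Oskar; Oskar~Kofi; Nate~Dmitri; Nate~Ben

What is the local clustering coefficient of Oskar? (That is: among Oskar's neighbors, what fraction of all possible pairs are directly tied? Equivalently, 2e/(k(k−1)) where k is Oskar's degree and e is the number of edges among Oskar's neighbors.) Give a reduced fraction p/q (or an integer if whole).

0

Oskar's neighbors: Kofi and Nate (k = 2).
Possible neighbor pairs: C(2,2) = 1. Edges among them: none → e = 0.
Clustering(Oskar) = 0/1.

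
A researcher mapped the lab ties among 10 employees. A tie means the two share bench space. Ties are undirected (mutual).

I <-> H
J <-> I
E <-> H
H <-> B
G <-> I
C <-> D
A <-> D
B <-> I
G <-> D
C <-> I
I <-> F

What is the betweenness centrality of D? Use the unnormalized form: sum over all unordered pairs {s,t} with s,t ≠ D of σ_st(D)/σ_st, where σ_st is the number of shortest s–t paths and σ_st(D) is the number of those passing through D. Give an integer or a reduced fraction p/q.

Pairs whose geodesics pass through D — B–A: 2/2; J–A: 2/2; I–A: 2/2; G–C: 1/2; G–A: 1; E–A: 2/2; C–A: 1; F–A: 2/2; A–H: 2/2.
All other pairs contribute 0.
Summing the contributions gives betweenness(D) = 17/2.

17/2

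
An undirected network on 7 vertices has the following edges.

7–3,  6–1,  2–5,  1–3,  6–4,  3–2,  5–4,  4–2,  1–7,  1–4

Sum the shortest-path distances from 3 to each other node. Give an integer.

Distances from 3: 1:1, 2:1, 4:2, 5:2, 6:2, 7:1.
Sum = 1 + 1 + 2 + 2 + 2 + 1 = 9.

9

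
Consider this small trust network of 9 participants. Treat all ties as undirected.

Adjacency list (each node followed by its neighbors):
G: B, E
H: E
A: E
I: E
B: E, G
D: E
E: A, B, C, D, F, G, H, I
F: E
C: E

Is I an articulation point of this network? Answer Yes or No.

Even without I, every remaining node can still reach every other (the residual graph is connected), so I is not a cut vertex.

No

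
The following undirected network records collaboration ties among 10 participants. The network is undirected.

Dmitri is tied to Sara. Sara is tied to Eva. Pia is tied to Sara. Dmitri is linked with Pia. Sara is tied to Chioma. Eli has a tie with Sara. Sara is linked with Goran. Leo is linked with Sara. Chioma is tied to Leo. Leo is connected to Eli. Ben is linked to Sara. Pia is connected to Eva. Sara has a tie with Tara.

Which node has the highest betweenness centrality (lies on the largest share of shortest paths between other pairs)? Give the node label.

Sara

Unnormalized betweenness of each node: Ben:0, Chioma:0, Dmitri:0, Eli:0, Eva:0, Goran:0, Leo:1/2, Pia:1/2, Sara:31, Tara:0.
Sara has the largest value, 31, making it the main broker — the node through which the most shortest paths run.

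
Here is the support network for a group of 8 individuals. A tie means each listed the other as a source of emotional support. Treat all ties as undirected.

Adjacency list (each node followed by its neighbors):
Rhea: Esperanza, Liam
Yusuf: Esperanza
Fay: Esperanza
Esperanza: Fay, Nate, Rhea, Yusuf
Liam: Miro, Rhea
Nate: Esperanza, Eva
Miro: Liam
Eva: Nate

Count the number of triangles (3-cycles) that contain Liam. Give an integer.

Liam's neighbors are Miro and Rhea, but none of them are tied to each other, so no triangle contains Liam.

0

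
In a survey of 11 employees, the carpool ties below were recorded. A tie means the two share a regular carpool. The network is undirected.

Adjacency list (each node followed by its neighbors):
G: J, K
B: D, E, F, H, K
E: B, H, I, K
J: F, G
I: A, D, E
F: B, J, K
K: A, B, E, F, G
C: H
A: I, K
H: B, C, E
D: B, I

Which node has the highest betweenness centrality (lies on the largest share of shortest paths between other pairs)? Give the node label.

Unnormalized betweenness of each node: A:19/12, B:89/6, C:0, D:11/12, E:47/6, F:19/3, G:5/3, H:9, I:8/3, J:1/2, K:44/3.
B has the largest value, 89/6, making it the main broker — the node through which the most shortest paths run.

B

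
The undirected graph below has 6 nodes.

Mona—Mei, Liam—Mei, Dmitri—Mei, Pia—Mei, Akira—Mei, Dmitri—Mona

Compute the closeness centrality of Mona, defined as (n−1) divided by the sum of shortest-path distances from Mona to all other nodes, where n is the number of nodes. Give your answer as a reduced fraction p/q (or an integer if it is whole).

5/8

Distances from Mona: Akira:2, Dmitri:1, Liam:2, Mei:1, Pia:2. Sum = 8.
n = 6, so closeness = 5/8.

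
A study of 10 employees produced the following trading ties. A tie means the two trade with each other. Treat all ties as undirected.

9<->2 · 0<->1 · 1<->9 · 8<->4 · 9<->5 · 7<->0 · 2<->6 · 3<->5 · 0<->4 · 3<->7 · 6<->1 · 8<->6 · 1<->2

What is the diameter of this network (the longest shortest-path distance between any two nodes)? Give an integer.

Eccentricity of each node (its greatest distance to any other): 0:3, 1:3, 2:3, 3:4, 4:4, 5:4, 6:4, 7:3, 8:4, 9:3.
The maximum eccentricity is 4, realized for instance by the pair 3–8 via 3 – 7 – 0 – 4 – 8. So the diameter is 4.

4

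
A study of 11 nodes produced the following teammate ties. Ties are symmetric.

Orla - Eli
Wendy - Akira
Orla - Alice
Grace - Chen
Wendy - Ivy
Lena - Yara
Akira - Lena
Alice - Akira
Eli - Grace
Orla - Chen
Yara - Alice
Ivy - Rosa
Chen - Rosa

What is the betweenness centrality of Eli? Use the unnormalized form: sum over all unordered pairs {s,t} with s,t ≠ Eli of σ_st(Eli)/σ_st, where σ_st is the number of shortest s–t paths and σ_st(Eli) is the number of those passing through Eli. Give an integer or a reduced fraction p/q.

5/2

Pairs whose geodesics pass through Eli — Yara–Grace: 1/2; Lena–Grace: 2/4; Akira–Grace: 1/2; Grace–Orla: 1/2; Grace–Alice: 1/2.
All other pairs contribute 0.
Summing the contributions gives betweenness(Eli) = 5/2.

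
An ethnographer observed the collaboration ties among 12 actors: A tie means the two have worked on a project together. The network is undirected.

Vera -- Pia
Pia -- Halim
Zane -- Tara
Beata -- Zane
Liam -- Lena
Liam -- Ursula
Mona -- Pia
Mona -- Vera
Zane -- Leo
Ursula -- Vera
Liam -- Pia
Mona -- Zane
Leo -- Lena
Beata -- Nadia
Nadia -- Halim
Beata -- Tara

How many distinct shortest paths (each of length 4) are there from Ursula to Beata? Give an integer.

The shortest distance is 4, and the only length-4 path is Ursula–Vera–Mona–Zane–Beata. So there is exactly 1 shortest path.

1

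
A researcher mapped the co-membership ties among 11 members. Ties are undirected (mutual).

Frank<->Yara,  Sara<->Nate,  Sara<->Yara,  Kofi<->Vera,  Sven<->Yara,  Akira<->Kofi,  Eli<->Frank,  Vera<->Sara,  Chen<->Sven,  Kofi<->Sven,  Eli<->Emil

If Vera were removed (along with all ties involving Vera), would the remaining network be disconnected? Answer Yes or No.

No

Even without Vera, every remaining node can still reach every other (the residual graph is connected), so Vera is not a cut vertex.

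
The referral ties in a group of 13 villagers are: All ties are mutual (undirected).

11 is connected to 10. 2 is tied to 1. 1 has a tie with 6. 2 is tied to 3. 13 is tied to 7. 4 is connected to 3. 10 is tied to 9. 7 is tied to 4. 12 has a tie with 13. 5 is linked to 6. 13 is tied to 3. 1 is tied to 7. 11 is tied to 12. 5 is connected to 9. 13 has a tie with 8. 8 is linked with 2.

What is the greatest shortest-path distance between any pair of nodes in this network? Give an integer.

5

Eccentricity of each node (its greatest distance to any other): 1:4, 2:5, 3:5, 4:5, 5:4, 6:4, 7:4, 8:5, 9:5, 10:5, 11:4, 12:4, 13:4.
The maximum eccentricity is 5, realized for instance by the pair 8–9 via 8 – 2 – 1 – 6 – 5 – 9. So the diameter is 5.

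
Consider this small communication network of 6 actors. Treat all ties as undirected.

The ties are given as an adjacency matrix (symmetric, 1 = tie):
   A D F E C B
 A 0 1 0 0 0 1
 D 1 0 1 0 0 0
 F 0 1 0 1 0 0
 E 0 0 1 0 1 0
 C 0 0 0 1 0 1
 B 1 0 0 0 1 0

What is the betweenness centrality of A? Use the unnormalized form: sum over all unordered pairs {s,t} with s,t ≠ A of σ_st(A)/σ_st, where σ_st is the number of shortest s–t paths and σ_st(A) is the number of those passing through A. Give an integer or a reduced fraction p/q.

Pairs whose geodesics pass through A — D–C: 1/2; D–B: 1; F–B: 1/2.
All other pairs contribute 0.
Summing the contributions gives betweenness(A) = 2.

2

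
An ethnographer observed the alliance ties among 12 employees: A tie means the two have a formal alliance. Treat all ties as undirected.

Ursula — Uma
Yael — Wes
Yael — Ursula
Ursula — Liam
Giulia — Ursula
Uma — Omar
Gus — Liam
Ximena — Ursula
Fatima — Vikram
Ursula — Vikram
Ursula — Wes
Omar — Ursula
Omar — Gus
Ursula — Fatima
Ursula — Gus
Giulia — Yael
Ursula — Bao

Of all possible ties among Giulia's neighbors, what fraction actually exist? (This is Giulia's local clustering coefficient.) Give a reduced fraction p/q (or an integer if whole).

Giulia's neighbors: Ursula and Yael (k = 2).
Possible neighbor pairs: C(2,2) = 1. Edges among them: Ursula–Yael → e = 1.
Clustering(Giulia) = 1/1.

1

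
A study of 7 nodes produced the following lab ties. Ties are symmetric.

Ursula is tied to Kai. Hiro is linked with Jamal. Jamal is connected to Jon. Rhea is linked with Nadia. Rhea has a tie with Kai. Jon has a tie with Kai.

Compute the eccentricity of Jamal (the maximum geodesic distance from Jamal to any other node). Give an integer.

Distances from Jamal: Hiro:1, Jon:1, Kai:2, Nadia:4, Rhea:3, Ursula:3.
The largest is 4 (to Nadia), so the eccentricity of Jamal is 4.

4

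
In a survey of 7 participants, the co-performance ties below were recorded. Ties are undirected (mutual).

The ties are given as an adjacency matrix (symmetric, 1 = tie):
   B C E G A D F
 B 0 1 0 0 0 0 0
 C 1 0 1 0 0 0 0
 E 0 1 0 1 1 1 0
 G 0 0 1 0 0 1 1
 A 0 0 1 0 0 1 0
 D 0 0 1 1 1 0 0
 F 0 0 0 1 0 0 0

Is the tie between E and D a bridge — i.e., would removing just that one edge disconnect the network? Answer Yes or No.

No

Even without that edge, E still reaches D via E – G – D, so the network stays connected. Not a bridge.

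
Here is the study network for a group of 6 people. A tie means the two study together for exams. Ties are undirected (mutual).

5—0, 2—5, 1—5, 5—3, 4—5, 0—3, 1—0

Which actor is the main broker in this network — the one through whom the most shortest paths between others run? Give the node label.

Unnormalized betweenness of each node: 0:1/2, 1:0, 2:0, 3:0, 4:0, 5:15/2.
5 has the largest value, 15/2, making it the main broker — the node through which the most shortest paths run.

5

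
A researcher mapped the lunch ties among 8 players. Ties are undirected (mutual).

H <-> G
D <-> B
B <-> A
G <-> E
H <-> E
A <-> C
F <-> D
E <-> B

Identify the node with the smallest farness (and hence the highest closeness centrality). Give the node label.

Farness (sum of distances to all others) for each node — A:15, B:11, C:21, D:15, E:13, F:21, G:18, H:18.
The smallest farness is 11, for B, so B has the highest closeness.

B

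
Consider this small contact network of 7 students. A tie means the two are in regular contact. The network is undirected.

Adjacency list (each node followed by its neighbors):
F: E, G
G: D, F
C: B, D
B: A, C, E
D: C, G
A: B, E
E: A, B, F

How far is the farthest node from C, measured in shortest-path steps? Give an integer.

3

Distances from C: A:2, B:1, D:1, E:2, F:3, G:2.
The largest is 3 (to F), so the eccentricity of C is 3.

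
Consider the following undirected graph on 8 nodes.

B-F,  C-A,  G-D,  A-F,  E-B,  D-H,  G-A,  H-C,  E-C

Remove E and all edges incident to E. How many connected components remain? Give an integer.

1

E's neighbors (B and C) remain reachable from one another through other ties, so the rest of the network stays in one piece.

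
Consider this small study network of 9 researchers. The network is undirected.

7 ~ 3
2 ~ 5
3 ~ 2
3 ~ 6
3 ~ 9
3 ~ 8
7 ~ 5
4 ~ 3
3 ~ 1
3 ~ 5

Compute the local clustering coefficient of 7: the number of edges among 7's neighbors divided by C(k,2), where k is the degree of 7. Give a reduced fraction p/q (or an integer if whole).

7's neighbors: 3 and 5 (k = 2).
Possible neighbor pairs: C(2,2) = 1. Edges among them: 3–5 → e = 1.
Clustering(7) = 1/1.

1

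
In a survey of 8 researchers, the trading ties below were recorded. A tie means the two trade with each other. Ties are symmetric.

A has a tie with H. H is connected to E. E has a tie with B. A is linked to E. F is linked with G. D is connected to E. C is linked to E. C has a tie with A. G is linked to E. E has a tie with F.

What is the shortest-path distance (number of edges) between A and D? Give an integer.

2

One shortest route is A – E – D, which uses 2 edges, and A and D are not directly tied, so nothing shorter exists. So d(A,D) = 2.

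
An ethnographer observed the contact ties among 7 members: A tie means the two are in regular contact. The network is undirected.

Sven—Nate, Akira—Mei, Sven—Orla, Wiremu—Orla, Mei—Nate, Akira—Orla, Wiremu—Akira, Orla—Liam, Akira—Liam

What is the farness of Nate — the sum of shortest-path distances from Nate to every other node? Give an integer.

12

Distances from Nate: Akira:2, Liam:3, Mei:1, Orla:2, Sven:1, Wiremu:3.
Sum = 2 + 3 + 1 + 2 + 1 + 3 = 12.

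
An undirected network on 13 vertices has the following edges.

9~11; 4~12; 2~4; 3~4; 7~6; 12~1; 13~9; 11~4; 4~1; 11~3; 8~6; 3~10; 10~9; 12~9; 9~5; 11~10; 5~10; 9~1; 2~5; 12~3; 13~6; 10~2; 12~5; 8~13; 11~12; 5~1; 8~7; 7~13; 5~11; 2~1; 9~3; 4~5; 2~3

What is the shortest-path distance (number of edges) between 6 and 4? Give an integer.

One shortest route is 6 – 13 – 9 – 5 – 4, which uses 4 edges, and at distance 3 from 6 we only reach {1, 3, 5, 10, 11, 12}, which does not include 4. So d(6,4) = 4.

4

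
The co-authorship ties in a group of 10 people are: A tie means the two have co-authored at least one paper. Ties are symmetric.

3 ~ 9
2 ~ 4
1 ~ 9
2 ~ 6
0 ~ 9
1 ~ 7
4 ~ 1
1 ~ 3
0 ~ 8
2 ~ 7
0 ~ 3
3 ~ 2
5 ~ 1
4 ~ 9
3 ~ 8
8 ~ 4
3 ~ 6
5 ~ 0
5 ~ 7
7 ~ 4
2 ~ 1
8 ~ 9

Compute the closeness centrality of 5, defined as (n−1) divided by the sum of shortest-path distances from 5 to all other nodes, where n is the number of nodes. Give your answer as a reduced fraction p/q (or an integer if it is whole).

Distances from 5: 0:1, 1:1, 2:2, 3:2, 4:2, 6:3, 7:1, 8:2, 9:2. Sum = 16.
n = 10, so closeness = 9/16.

9/16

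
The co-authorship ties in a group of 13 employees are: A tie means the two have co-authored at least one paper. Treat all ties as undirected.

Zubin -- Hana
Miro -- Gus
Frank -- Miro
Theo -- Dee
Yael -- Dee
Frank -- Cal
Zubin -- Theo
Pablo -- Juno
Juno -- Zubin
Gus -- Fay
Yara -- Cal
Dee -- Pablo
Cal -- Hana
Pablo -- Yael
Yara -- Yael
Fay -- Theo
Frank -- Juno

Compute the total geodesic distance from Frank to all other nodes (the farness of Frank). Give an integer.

25

Distances from Frank: Cal:1, Dee:3, Fay:3, Gus:2, Hana:2, Juno:1, Miro:1, Pablo:2, Theo:3, Yael:3, Yara:2, Zubin:2.
Sum = 1 + 3 + 3 + 2 + 2 + 1 + 1 + 2 + 3 + 3 + 2 + 2 = 25.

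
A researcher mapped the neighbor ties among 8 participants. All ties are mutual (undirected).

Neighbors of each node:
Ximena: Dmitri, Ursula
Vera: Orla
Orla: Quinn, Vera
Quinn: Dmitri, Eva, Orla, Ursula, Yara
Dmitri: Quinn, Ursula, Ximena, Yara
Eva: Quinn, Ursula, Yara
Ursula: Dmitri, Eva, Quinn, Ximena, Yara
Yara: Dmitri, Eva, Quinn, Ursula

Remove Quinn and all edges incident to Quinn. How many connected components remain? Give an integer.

2

Without Quinn, the remaining ties split the others into: {Orla, Vera}; {Dmitri, Eva, Ursula, Ximena, Yara}.
That's 2 separate components.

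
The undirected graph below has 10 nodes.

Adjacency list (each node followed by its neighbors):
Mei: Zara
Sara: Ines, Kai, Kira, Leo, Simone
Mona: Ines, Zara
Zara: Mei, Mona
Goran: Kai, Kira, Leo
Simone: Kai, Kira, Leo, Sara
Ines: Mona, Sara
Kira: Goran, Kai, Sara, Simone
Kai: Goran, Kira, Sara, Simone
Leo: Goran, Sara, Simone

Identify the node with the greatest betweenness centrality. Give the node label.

Unnormalized betweenness of each node: Goran:2/3, Ines:18, Kai:2, Kira:2, Leo:2, Mei:0, Mona:14, Sara:62/3, Simone:2/3, Zara:8.
Sara has the largest value, 62/3, making it the main broker — the node through which the most shortest paths run.

Sara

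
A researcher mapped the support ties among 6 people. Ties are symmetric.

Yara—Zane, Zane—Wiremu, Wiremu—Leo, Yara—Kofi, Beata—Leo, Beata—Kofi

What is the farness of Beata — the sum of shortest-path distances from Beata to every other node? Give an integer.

Distances from Beata: Kofi:1, Leo:1, Wiremu:2, Yara:2, Zane:3.
Sum = 1 + 1 + 2 + 2 + 3 = 9.

9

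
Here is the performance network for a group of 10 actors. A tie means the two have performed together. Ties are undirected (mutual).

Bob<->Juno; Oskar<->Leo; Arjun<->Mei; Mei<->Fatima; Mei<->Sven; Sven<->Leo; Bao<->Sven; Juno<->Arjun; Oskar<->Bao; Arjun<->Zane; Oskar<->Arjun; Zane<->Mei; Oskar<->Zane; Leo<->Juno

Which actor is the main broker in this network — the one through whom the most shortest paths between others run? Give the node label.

Mei

Unnormalized betweenness of each node: Arjun:26/3, Bao:1/2, Bob:0, Fatima:0, Juno:17/2, Leo:29/6, Mei:10, Oskar:16/3, Sven:31/6, Zane:1.
Mei has the largest value, 10, making it the main broker — the node through which the most shortest paths run.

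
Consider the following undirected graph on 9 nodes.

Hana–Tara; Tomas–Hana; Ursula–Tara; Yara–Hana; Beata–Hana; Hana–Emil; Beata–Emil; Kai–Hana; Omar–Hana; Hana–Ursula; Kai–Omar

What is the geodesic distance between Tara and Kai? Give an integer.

2

One shortest route is Tara – Hana – Kai, which uses 2 edges, and Tara and Kai are not directly tied, so nothing shorter exists. So d(Tara,Kai) = 2.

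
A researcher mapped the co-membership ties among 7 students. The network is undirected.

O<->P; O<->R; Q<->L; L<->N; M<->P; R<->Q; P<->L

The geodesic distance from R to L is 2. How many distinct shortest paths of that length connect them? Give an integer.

1

The shortest distance is 2, and the only length-2 path is R–Q–L. So there is exactly 1 shortest path.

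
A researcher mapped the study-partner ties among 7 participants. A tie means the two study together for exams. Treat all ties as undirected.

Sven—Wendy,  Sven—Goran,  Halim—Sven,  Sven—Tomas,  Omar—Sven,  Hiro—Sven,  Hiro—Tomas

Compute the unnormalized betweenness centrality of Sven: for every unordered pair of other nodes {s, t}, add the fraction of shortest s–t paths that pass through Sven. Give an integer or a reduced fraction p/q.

Pairs whose geodesics pass through Sven — Tomas–Goran: 1; Tomas–Halim: 1; Tomas–Wendy: 1; Tomas–Omar: 1; Goran–Halim: 1; Goran–Hiro: 1; Goran–Wendy: 1; Goran–Omar: 1; Halim–Hiro: 1; Halim–Wendy: 1; Halim–Omar: 1; Hiro–Wendy: 1; Hiro–Omar: 1; Wendy–Omar: 1.
All other pairs contribute 0.
Summing the contributions gives betweenness(Sven) = 14.

14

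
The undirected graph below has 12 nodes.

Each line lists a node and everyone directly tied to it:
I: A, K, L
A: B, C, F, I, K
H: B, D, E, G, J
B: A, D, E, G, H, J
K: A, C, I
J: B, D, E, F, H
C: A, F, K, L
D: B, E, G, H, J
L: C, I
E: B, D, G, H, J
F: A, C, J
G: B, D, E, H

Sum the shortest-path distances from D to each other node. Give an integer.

22

Distances from D: A:2, B:1, C:3, E:1, F:2, G:1, H:1, I:3, J:1, K:3, L:4.
Sum = 2 + 1 + 3 + 1 + 2 + 1 + 1 + 3 + 1 + 3 + 4 = 22.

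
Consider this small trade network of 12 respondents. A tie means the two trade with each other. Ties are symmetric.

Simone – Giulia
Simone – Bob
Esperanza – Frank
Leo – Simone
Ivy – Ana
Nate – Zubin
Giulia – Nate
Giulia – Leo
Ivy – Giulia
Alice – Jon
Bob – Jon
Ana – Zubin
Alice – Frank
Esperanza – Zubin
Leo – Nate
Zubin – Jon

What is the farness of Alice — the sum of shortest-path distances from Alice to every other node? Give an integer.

Distances from Alice: Ana:3, Bob:2, Esperanza:2, Frank:1, Giulia:4, Ivy:4, Jon:1, Leo:4, Nate:3, Simone:3, Zubin:2.
Sum = 3 + 2 + 2 + 1 + 4 + 4 + 1 + 4 + 3 + 3 + 2 = 29.

29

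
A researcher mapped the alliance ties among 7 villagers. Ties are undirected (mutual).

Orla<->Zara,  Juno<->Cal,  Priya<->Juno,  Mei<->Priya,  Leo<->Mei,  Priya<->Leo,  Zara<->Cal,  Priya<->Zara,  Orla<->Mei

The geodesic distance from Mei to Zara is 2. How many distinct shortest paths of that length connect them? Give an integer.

The shortest distance is 2. The length-2 paths are: Mei–Priya–Zara; Mei–Orla–Zara.
That gives 2 distinct shortest paths.

2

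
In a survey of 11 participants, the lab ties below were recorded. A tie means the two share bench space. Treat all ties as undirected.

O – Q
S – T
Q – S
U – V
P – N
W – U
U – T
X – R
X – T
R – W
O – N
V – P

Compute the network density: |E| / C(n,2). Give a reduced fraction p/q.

12/55

There are 12 edges and 11 nodes, so the maximum possible is C(11,2) = 55.
Density = 12/55.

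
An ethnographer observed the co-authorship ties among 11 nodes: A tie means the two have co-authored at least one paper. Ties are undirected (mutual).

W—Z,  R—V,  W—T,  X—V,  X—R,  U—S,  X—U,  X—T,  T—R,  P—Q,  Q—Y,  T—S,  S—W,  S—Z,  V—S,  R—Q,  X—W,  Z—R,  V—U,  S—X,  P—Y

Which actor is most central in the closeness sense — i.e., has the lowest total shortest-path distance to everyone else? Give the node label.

Farness (sum of distances to all others) for each node — P:28, Q:20, R:15, S:19, T:18, U:22, V:18, W:21, X:16, Y:28, Z:19.
The smallest farness is 15, for R, so R has the highest closeness.

R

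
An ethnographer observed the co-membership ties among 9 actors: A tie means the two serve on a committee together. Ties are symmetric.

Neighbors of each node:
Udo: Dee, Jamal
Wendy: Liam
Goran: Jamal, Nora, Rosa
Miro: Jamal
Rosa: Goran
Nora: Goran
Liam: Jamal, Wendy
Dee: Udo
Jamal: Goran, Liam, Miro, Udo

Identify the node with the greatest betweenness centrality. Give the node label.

Jamal

Unnormalized betweenness of each node: Dee:0, Goran:13, Jamal:23, Liam:7, Miro:0, Nora:0, Rosa:0, Udo:7, Wendy:0.
Jamal has the largest value, 23, making it the main broker — the node through which the most shortest paths run.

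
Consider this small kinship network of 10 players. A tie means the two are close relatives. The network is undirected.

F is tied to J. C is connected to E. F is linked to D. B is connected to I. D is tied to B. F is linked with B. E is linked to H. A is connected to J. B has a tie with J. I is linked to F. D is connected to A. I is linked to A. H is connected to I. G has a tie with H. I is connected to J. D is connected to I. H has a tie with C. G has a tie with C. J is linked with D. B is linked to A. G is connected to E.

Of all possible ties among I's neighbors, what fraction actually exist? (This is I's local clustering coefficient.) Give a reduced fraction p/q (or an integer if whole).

3/5

I's neighbors: A, B, D, F, H, and J (k = 6).
Possible neighbor pairs: C(6,2) = 15. Edges among them: A–B, A–D, A–J, B–D, B–F, B–J, D–F, D–J, F–J → e = 9.
Clustering(I) = 9/15 = 3/5.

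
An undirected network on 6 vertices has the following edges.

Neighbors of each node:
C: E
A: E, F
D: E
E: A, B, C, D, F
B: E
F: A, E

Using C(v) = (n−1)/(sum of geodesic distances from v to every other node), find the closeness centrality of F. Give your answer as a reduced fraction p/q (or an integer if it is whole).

Distances from F: A:1, B:2, C:2, D:2, E:1. Sum = 8.
n = 6, so closeness = 5/8.

5/8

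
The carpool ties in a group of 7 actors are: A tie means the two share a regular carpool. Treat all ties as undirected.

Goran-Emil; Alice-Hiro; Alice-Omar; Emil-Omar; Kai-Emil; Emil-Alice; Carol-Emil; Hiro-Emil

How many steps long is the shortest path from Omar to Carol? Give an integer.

One shortest route is Omar – Emil – Carol, which uses 2 edges, and Omar and Carol are not directly tied, so nothing shorter exists. So d(Omar,Carol) = 2.

2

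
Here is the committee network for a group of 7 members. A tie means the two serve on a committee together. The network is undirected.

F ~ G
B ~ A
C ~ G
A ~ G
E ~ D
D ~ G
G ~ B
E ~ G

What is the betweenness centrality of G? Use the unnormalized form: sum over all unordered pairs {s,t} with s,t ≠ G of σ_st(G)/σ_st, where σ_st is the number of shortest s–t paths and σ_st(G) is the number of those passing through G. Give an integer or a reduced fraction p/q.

Pairs whose geodesics pass through G — D–C: 1; D–F: 1; D–A: 1; D–B: 1; C–F: 1; C–A: 1; C–B: 1; C–E: 1; F–A: 1; F–B: 1; F–E: 1; A–E: 1; B–E: 1.
All other pairs contribute 0.
Summing the contributions gives betweenness(G) = 13.

13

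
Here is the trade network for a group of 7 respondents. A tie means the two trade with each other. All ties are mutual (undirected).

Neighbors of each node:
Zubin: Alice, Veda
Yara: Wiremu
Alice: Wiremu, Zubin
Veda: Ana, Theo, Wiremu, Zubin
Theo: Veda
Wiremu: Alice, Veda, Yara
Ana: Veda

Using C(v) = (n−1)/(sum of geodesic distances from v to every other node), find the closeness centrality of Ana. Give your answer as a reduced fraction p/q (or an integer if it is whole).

6/13

Distances from Ana: Alice:3, Theo:2, Veda:1, Wiremu:2, Yara:3, Zubin:2. Sum = 13.
n = 7, so closeness = 6/13.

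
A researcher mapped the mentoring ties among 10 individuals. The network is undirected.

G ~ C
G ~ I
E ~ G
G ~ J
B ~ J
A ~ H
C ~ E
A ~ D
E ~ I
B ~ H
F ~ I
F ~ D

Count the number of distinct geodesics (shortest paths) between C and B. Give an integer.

1

The shortest distance is 3, and the only length-3 path is C–G–J–B. So there is exactly 1 shortest path.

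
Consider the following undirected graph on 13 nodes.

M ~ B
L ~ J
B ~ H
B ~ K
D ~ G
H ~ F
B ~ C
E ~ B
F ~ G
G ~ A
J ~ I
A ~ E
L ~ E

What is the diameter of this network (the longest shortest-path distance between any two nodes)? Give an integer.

6

Eccentricity of each node (its greatest distance to any other): A:4, B:4, C:5, D:6, E:3, F:6, G:5, H:5, I:6, J:5, K:5, L:4, M:5.
The maximum eccentricity is 6, realized for instance by the pair D–I via D – G – A – E – L – J – I. So the diameter is 6.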